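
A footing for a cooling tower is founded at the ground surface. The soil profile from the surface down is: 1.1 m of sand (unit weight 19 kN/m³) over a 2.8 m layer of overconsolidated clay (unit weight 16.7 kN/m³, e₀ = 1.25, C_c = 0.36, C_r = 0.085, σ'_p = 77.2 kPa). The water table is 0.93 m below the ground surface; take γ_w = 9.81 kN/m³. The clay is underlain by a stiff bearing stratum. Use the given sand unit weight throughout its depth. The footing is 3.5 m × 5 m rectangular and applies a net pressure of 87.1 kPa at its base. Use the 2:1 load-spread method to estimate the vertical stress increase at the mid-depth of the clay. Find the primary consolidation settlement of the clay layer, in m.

Mid-depth of clay below the ground surface: z = 1.1 + 2.8/2 = 2.5 m.
Total vertical stress at mid-clay: σ_v = 19×1.1 + 16.7×1.4 = 44.28 kPa.
Pore pressure: u = 9.81×(2.5 − 0.93) = 15.402 kPa.
Initial effective stress: σ'_0 = σ_v − u = 44.28 − 15.402 = 28.878 kPa.
Stress increase at mid-clay by the 2:1 spreading method:
Δσ = qBL/((B+z)(L+z)) = 87.1×3.5×5/((3.5+2.5)(5+2.5)) = 33.872 kPa
Final effective stress: σ'_f = 28.878 + 33.872 = 62.75 kPa.
σ'_f = 62.75 ≤ σ'_p = 77.2 kPa, so the clay remains overconsolidated and only the recompression index applies:
S_c = C_r·H/(1+e₀)·log₁₀(σ'_f/σ'_0) = 0.085×2.8/2.25×log₁₀(62.75/28.878)
    = 0.10577 × 0.33705 = 0.03565 m

S_c ≈ 0.0357 m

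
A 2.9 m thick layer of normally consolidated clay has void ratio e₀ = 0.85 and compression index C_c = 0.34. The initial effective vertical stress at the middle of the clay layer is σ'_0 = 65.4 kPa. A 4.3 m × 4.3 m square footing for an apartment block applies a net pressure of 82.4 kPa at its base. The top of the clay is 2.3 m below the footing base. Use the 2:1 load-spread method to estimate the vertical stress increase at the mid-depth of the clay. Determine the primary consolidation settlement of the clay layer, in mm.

Mid-depth of clay below the footing base: z = 2.3 + 2.9/2 = 3.75 m.
Stress increase at mid-clay by the 2:1 spreading method:
Δσ = qBL/((B+z)(L+z)) = 82.4×4.3×4.3/((4.3+3.75)(4.3+3.75)) = 23.511 kPa
Final effective stress: σ'_f = σ'_0 + Δσ = 65.4 + 23.511 = 88.911 kPa.
Normally consolidated clay, so the full stress increment lies on the virgin compression line:
S_c = C_c·H/(1+e₀)·log₁₀(σ'_f/σ'_0) = 0.34×2.9/(1+0.85)×log₁₀(88.911/65.4)
    = 0.53297 × 0.13338 = 0.07109 m

S_c ≈ 71.1 mm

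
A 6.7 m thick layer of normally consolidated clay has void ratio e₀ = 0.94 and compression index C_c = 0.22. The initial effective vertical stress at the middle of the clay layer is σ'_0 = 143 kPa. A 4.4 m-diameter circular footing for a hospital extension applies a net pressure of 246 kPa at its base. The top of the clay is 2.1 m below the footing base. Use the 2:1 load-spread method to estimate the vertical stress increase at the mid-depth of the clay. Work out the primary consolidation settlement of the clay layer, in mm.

S_c ≈ 97.4 mm

Mid-depth of clay below the footing base: z = 2.1 + 6.7/2 = 5.45 m.
Stress increase at mid-clay by the 2:1 spreading method:
Δσ ≈ qD²/(D+z)² = 246×4.4²/(4.4+5.45)² = 49.087 kPa
Final effective stress: σ'_f = σ'_0 + Δσ = 143 + 49.087 = 192.09 kPa.
Normally consolidated clay, so the full stress increment lies on the virgin compression line:
S_c = C_c·H/(1+e₀)·log₁₀(σ'_f/σ'_0) = 0.22×6.7/(1+0.94)×log₁₀(192.09/143)
    = 0.75979 × 0.12817 = 0.09738 m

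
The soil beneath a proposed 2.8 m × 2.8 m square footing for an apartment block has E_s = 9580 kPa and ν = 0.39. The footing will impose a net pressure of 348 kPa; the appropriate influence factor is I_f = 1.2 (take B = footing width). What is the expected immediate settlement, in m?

S_e ≈ 0.103 m

Immediate (elastic) settlement: S_e = q·B·(1−ν²)/E_s · I_f.
S_e = 348 × 2.8 × (1 − 0.39²) / 9580 × 1.2
    = 348 × 2.8 × 0.8479 / 9580 × 1.2
    = 0.1035 m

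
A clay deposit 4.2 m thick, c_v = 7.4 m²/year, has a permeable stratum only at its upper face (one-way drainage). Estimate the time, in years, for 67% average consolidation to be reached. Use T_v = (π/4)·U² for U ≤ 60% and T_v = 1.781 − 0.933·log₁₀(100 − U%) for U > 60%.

t ≈ 0.868 years

Drainage path length: H_d = H = 4.2 m (single drainage).
U > 60%: T_v = 1.781 − 0.933·log₁₀(100 − 67) = 0.36423.
t = T_v·H_d²/c_v = 0.36423×4.2²/7.4 = 0.8682 years.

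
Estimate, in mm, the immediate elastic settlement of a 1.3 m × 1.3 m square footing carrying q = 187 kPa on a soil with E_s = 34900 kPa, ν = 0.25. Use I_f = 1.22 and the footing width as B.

S_e ≈ 7.97 mm

Immediate (elastic) settlement: S_e = q·B·(1−ν²)/E_s · I_f.
S_e = 187 × 1.3 × (1 − 0.25²) / 34900 × 1.22
    = 187 × 1.3 × 0.9375 / 34900 × 1.22
    = 0.007967 m = 7.967 mm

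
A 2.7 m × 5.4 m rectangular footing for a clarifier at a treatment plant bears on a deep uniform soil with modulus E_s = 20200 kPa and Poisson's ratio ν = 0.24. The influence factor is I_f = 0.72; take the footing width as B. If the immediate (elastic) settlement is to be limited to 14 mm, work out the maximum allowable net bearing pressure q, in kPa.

q ≈ 154 kPa

S_e = q·B·(1−ν²)/E_s · I_f  ⇒  q = S_e·E_s / (B·(1−ν²)·I_f).
q = 0.014 × 20200 / (2.7 × 0.9424 × 0.72) = 154.4 kPa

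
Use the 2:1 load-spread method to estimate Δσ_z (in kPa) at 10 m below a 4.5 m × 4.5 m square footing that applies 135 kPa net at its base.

Δσ_z ≈ 13 kPa

By the 2:1 method the load spreads at 1 horizontal : 2 vertical, so at depth z the loaded area has grown by z in each plan dimension:
Δσ = qBL/((B+z)(L+z)) = 135×4.5×4.5/((4.5+10)(4.5+10)) = 13.002 kPa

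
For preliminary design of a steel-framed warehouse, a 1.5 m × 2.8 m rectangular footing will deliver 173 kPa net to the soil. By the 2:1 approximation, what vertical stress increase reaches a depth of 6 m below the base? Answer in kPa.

Δσ_z ≈ 11 kPa

By the 2:1 method the load spreads at 1 horizontal : 2 vertical, so at depth z the loaded area has grown by z in each plan dimension:
Δσ = qBL/((B+z)(L+z)) = 173×1.5×2.8/((1.5+6)(2.8+6)) = 11.009 kPa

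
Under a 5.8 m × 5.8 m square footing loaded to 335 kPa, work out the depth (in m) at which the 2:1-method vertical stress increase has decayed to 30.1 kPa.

z ≈ 13.5 m

2:1 spreading — at depth z the loaded area has grown by z in each plan dimension:
qB²/(B+z)² = Δσ_z ⇒ z = B(√(q/Δσ_z) − 1) = 5.8×(√(335/30.1) − 1) = 13.55 m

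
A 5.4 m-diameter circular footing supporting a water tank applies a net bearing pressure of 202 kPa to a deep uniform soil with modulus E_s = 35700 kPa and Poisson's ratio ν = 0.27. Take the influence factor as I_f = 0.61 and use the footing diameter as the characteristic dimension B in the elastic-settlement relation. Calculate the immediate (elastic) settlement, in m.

Immediate (elastic) settlement: S_e = q·B·(1−ν²)/E_s · I_f.
S_e = 202 × 5.4 × (1 − 0.27²) / 35700 × 0.61
    = 202 × 5.4 × 0.9271 / 35700 × 0.61
    = 0.01728 m

S_e ≈ 0.0173 m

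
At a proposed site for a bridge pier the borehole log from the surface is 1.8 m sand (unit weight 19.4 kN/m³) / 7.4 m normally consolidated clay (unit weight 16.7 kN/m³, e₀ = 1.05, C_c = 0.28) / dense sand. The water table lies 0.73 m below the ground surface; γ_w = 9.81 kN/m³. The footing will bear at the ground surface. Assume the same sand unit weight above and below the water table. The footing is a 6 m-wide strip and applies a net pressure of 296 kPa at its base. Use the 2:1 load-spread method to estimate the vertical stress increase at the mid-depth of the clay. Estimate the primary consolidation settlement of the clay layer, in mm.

Mid-depth of clay below the ground surface: z = 1.8 + 7.4/2 = 5.5 m.
Total vertical stress at mid-clay: σ_v = 19.4×1.8 + 16.7×3.7 = 96.71 kPa.
Pore pressure: u = 9.81×(5.5 − 0.73) = 46.794 kPa.
Initial effective stress: σ'_0 = σ_v − u = 96.71 − 46.794 = 49.916 kPa.
Stress increase at mid-clay by the 2:1 spreading method:
Δσ = qB/(B+z) = 296×6/(6+5.5) = 154.43 kPa
Final effective stress: σ'_f = σ'_0 + Δσ = 49.916 + 154.43 = 204.35 kPa.
Normally consolidated clay, so the full stress increment lies on the virgin compression line:
S_c = C_c·H/(1+e₀)·log₁₀(σ'_f/σ'_0) = 0.28×7.4/(1+1.05)×log₁₀(204.35/49.916)
    = 1.0107 × 0.61213 = 0.6187 m

S_c ≈ 619 mm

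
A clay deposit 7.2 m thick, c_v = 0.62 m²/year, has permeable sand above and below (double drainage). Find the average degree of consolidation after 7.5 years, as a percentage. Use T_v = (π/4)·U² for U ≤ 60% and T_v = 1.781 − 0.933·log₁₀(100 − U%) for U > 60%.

Drainage path length: H_d = H/2 = 3.6 m (double drainage).
T_v = c_v·t/H_d² = 0.62×7.5/3.6² = 0.3588.
T_v = 0.3588 corresponds to the U > 60% branch:
U = 1 − 10^((1.781 − T_v)/0.933)/100 = 0.6656

U ≈ 66.6 %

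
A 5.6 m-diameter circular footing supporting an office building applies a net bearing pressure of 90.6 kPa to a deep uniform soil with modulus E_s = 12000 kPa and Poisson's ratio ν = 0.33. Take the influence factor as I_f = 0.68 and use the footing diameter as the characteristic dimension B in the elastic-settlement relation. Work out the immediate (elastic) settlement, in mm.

Immediate (elastic) settlement: S_e = q·B·(1−ν²)/E_s · I_f.
S_e = 90.6 × 5.6 × (1 − 0.33²) / 12000 × 0.68
    = 90.6 × 5.6 × 0.8911 / 12000 × 0.68
    = 0.02562 m = 25.62 mm

S_e ≈ 25.6 mm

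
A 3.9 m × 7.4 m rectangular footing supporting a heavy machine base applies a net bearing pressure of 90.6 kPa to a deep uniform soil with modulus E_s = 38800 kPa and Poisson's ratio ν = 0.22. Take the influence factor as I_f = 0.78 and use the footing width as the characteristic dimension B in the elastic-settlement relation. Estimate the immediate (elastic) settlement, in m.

S_e ≈ 0.00676 m

Immediate (elastic) settlement: S_e = q·B·(1−ν²)/E_s · I_f.
S_e = 90.6 × 3.9 × (1 − 0.22²) / 38800 × 0.78
    = 90.6 × 3.9 × 0.9516 / 38800 × 0.78
    = 0.006759 m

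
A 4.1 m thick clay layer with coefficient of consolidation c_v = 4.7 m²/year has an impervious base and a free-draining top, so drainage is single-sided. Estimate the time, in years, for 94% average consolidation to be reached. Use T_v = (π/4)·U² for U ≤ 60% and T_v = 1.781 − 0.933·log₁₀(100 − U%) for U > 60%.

t ≈ 3.77 years

Drainage path length: H_d = H = 4.1 m (single drainage).
U > 60%: T_v = 1.781 − 0.933·log₁₀(100 − 94) = 1.055.
t = T_v·H_d²/c_v = 1.055×4.1²/4.7 = 3.773 years.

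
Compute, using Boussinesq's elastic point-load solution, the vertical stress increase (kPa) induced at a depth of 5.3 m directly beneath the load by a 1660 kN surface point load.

Boussinesq vertical stress below a point load on an elastic half-space:
Δσ_z = 3P/(2πz²) · [1 + (r/z)²]^(−5/2)
r/z = 0/5.3 = 0; [1+(r/z)²]^(−5/2) = 1.
Δσ_z = 3×1660/(2π×5.3²) × 1 = 28.216 × 1 = 28.22 kPa

Δσ_z ≈ 28.2 kPa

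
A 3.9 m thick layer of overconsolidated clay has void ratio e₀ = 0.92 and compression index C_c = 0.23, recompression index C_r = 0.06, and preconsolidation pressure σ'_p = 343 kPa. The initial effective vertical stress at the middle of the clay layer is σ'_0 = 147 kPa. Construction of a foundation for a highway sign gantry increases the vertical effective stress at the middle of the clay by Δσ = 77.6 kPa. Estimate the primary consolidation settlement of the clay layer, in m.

Final effective stress: σ'_f = 147 + 77.6 = 224.6 kPa.
σ'_f = 224.6 ≤ σ'_p = 343 kPa, so the clay remains overconsolidated and only the recompression index applies:
S_c = C_r·H/(1+e₀)·log₁₀(σ'_f/σ'_0) = 0.06×3.9/1.92×log₁₀(224.6/147)
    = 0.12187 × 0.18409 = 0.02244 m

S_c ≈ 0.0224 m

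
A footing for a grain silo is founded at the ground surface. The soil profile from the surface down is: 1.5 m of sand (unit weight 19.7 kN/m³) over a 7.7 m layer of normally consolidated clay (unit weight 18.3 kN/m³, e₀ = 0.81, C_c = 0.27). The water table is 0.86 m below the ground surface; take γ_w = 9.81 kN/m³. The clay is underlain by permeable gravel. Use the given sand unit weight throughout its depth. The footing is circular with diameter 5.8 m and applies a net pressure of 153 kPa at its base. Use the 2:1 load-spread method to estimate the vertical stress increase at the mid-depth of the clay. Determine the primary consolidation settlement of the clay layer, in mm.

Mid-depth of clay below the ground surface: z = 1.5 + 7.7/2 = 5.35 m.
Total vertical stress at mid-clay: σ_v = 19.7×1.5 + 18.3×3.85 = 100 kPa.
Pore pressure: u = 9.81×(5.35 − 0.86) = 44.047 kPa.
Initial effective stress: σ'_0 = σ_v − u = 100 − 44.047 = 55.953 kPa.
Stress increase at mid-clay by the 2:1 spreading method:
Δσ ≈ qD²/(D+z)² = 153×5.8²/(5.8+5.35)² = 41.4 kPa
Final effective stress: σ'_f = σ'_0 + Δσ = 55.953 + 41.4 = 97.353 kPa.
Normally consolidated clay, so the full stress increment lies on the virgin compression line:
S_c = C_c·H/(1+e₀)·log₁₀(σ'_f/σ'_0) = 0.27×7.7/(1+0.81)×log₁₀(97.353/55.953)
    = 1.1486 × 0.24053 = 0.2763 m

S_c ≈ 276 mm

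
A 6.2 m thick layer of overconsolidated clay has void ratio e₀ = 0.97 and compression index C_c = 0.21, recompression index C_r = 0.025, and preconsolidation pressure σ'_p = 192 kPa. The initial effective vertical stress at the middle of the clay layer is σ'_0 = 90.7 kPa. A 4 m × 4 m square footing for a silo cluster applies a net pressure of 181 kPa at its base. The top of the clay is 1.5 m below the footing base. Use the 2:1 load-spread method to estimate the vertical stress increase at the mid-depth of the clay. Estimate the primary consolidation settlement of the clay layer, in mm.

Mid-depth of clay below the footing base: z = 1.5 + 6.2/2 = 4.6 m.
Stress increase at mid-clay by the 2:1 spreading method:
Δσ = qBL/((B+z)(L+z)) = 181×4×4/((4+4.6)(4+4.6)) = 39.156 kPa
Final effective stress: σ'_f = 90.7 + 39.156 = 129.86 kPa.
σ'_f = 129.86 ≤ σ'_p = 192 kPa, so the clay remains overconsolidated and only the recompression index applies:
S_c = C_r·H/(1+e₀)·log₁₀(σ'_f/σ'_0) = 0.025×6.2/1.97×log₁₀(129.86/90.7)
    = 0.07868 × 0.15587 = 0.01226 m

S_c ≈ 12.3 mm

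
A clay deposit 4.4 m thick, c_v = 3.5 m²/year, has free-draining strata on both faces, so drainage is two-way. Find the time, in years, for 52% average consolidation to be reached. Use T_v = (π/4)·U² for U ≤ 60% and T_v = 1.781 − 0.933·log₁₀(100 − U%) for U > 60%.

Drainage path length: H_d = H/2 = 2.2 m (double drainage).
U ≤ 60%: T_v = (π/4)·U² = (π/4)×0.52² = 0.21237.
t = T_v·H_d²/c_v = 0.21237×2.2²/3.5 = 0.2937 years.

t ≈ 0.294 years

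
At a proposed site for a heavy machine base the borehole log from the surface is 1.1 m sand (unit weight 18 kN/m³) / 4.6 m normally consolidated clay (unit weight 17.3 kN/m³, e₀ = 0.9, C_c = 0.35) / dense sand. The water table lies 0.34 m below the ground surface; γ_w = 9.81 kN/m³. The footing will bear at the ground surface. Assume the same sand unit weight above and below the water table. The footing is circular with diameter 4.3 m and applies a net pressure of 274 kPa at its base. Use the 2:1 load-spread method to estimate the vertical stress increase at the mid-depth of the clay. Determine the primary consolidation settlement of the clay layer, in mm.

Mid-depth of clay below the ground surface: z = 1.1 + 4.6/2 = 3.4 m.
Total vertical stress at mid-clay: σ_v = 18×1.1 + 17.3×2.3 = 59.59 kPa.
Pore pressure: u = 9.81×(3.4 − 0.34) = 30.019 kPa.
Initial effective stress: σ'_0 = σ_v − u = 59.59 − 30.019 = 29.571 kPa.
Stress increase at mid-clay by the 2:1 spreading method:
Δσ ≈ qD²/(D+z)² = 274×4.3²/(4.3+3.4)² = 85.449 kPa
Final effective stress: σ'_f = σ'_0 + Δσ = 29.571 + 85.449 = 115.02 kPa.
Normally consolidated clay, so the full stress increment lies on the virgin compression line:
S_c = C_c·H/(1+e₀)·log₁₀(σ'_f/σ'_0) = 0.35×4.6/(1+0.9)×log₁₀(115.02/29.571)
    = 0.84737 × 0.58991 = 0.4999 m

S_c ≈ 500 mm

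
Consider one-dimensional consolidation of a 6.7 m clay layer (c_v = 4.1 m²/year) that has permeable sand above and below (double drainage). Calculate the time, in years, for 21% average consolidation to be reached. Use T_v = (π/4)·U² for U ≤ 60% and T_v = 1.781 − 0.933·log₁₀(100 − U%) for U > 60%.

Drainage path length: H_d = H/2 = 3.35 m (double drainage).
U ≤ 60%: T_v = (π/4)·U² = (π/4)×0.21² = 0.034636.
t = T_v·H_d²/c_v = 0.034636×3.35²/4.1 = 0.09481 years.

t ≈ 0.0948 years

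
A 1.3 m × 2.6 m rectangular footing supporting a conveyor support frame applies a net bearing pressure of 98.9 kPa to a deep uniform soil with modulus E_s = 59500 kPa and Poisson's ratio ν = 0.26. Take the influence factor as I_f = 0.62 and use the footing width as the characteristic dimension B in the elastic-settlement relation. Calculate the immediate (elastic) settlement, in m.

S_e ≈ 0.00125 m

Immediate (elastic) settlement: S_e = q·B·(1−ν²)/E_s · I_f.
S_e = 98.9 × 1.3 × (1 − 0.26²) / 59500 × 0.62
    = 98.9 × 1.3 × 0.9324 / 59500 × 0.62
    = 0.001249 m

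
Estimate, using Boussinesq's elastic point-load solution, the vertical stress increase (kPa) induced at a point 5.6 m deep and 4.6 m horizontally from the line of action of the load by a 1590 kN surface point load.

Boussinesq vertical stress below a point load on an elastic half-space:
Δσ_z = 3P/(2πz²) · [1 + (r/z)²]^(−5/2)
r/z = 4.6/5.6 = 0.82143; [1+(r/z)²]^(−5/2) = 0.2755.
Δσ_z = 3×1590/(2π×5.6²) × 0.2755 = 24.208 × 0.2755 = 6.669 kPa

Δσ_z ≈ 6.67 kPa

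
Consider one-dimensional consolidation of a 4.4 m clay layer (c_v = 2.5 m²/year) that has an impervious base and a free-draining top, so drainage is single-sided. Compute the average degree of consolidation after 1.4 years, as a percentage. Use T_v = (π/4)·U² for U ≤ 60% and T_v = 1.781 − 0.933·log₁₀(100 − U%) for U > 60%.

U ≈ 48 %

Drainage path length: H_d = H = 4.4 m (single drainage).
T_v = c_v·t/H_d² = 2.5×1.4/4.4² = 0.18079.
T_v = 0.18079 corresponds to the U ≤ 60% branch:
U = √(4T_v/π) = 0.4798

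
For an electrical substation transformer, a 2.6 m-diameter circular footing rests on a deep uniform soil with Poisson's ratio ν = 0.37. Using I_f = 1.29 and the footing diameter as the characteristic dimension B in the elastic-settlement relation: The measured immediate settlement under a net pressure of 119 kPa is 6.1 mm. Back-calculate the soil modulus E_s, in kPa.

S_e = q·B·(1−ν²)/E_s · I_f  ⇒  E_s = q·B·(1−ν²)·I_f / S_e.
E_s = 119 × 2.6 × 0.8631 × 1.29 / 0.0061 = 56470 kPa

E_s ≈ 56500 kPa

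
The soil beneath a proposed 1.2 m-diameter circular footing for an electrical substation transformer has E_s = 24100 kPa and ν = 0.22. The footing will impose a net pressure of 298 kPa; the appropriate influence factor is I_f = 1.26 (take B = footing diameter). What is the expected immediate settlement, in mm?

Immediate (elastic) settlement: S_e = q·B·(1−ν²)/E_s · I_f.
S_e = 298 × 1.2 × (1 − 0.22²) / 24100 × 1.26
    = 298 × 1.2 × 0.9516 / 24100 × 1.26
    = 0.01779 m = 17.79 mm

S_e ≈ 17.8 mm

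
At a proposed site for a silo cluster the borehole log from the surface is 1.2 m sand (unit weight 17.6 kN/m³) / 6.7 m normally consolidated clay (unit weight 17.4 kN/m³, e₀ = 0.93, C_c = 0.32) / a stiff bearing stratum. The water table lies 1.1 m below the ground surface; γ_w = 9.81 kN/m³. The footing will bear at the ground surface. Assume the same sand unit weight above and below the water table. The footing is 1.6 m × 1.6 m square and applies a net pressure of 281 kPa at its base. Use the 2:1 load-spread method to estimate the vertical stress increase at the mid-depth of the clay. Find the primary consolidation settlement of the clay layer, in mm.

Mid-depth of clay below the ground surface: z = 1.2 + 6.7/2 = 4.55 m.
Total vertical stress at mid-clay: σ_v = 17.6×1.2 + 17.4×3.35 = 79.41 kPa.
Pore pressure: u = 9.81×(4.55 − 1.1) = 33.845 kPa.
Initial effective stress: σ'_0 = σ_v − u = 79.41 − 33.845 = 45.565 kPa.
Stress increase at mid-clay by the 2:1 spreading method:
Δσ = qBL/((B+z)(L+z)) = 281×1.6×1.6/((1.6+4.55)(1.6+4.55)) = 19.019 kPa
Final effective stress: σ'_f = σ'_0 + Δσ = 45.565 + 19.019 = 64.584 kPa.
Normally consolidated clay, so the full stress increment lies on the virgin compression line:
S_c = C_c·H/(1+e₀)·log₁₀(σ'_f/σ'_0) = 0.32×6.7/(1+0.93)×log₁₀(64.584/45.565)
    = 1.1109 × 0.15149 = 0.1683 m

S_c ≈ 168 mm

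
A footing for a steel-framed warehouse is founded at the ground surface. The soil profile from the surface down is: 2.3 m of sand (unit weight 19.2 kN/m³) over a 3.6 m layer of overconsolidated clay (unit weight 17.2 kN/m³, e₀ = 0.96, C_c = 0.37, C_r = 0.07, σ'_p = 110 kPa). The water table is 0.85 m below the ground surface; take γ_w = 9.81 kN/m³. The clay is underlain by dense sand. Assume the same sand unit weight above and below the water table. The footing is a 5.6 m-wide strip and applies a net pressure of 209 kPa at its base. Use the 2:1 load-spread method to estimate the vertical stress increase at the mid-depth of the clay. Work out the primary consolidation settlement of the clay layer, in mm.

Mid-depth of clay below the ground surface: z = 2.3 + 3.6/2 = 4.1 m.
Total vertical stress at mid-clay: σ_v = 19.2×2.3 + 17.2×1.8 = 75.12 kPa.
Pore pressure: u = 9.81×(4.1 − 0.85) = 31.883 kPa.
Initial effective stress: σ'_0 = σ_v − u = 75.12 − 31.883 = 43.237 kPa.
Stress increase at mid-clay by the 2:1 spreading method:
Δσ = qB/(B+z) = 209×5.6/(5.6+4.1) = 120.66 kPa
Final effective stress: σ'_f = 43.237 + 120.66 = 163.9 kPa.
σ'_f = 163.9 > σ'_p = 110 kPa, so the stress path crosses the preconsolidation pressure — recompression up to σ'_p, then virgin compression beyond:
S_c = H/(1+e₀)·[C_r·log₁₀(σ'_p/σ'_0) + C_c·log₁₀(σ'_f/σ'_p)]
    = 3.6/1.96 × [0.07×log₁₀(110/43.237) + 0.37×log₁₀(163.9/110)]
    = 1.8367 × [0.028388 + 0.064079] = 0.1698 m

S_c ≈ 170 mm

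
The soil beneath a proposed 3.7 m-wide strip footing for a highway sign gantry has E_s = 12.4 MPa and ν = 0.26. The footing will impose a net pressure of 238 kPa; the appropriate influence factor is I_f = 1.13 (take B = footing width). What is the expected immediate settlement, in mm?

S_e ≈ 74.8 mm

Immediate (elastic) settlement: S_e = q·B·(1−ν²)/E_s · I_f.
E_s = 12.4 MPa = 12400 kPa.
S_e = 238 × 3.7 × (1 − 0.26²) / 12400 × 1.13
    = 238 × 3.7 × 0.9324 / 12400 × 1.13
    = 0.07482 m = 74.82 mm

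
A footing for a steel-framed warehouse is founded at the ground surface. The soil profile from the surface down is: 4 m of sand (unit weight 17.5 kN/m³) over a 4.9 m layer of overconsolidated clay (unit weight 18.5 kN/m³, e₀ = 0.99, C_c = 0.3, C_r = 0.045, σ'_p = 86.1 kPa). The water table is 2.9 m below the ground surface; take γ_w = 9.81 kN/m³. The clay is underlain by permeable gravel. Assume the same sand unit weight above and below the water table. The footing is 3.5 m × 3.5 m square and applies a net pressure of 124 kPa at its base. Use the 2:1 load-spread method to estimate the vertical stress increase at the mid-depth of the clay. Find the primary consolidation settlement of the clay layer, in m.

Mid-depth of clay below the ground surface: z = 4 + 4.9/2 = 6.45 m.
Total vertical stress at mid-clay: σ_v = 17.5×4 + 18.5×2.45 = 115.33 kPa.
Pore pressure: u = 9.81×(6.45 − 2.9) = 34.825 kPa.
Initial effective stress: σ'_0 = σ_v − u = 115.33 − 34.825 = 80.505 kPa.
Stress increase at mid-clay by the 2:1 spreading method:
Δσ = qBL/((B+z)(L+z)) = 124×3.5×3.5/((3.5+6.45)(3.5+6.45)) = 15.343 kPa
Final effective stress: σ'_f = 80.505 + 15.343 = 95.848 kPa.
σ'_f = 95.848 > σ'_p = 86.1 kPa, so the stress path crosses the preconsolidation pressure — recompression up to σ'_p, then virgin compression beyond:
S_c = H/(1+e₀)·[C_r·log₁₀(σ'_p/σ'_0) + C_c·log₁₀(σ'_f/σ'_p)]
    = 4.9/1.99 × [0.045×log₁₀(86.1/80.505) + 0.3×log₁₀(95.848/86.1)]
    = 2.4623 × [0.0013131 + 0.013974] = 0.03764 m

S_c ≈ 0.0376 m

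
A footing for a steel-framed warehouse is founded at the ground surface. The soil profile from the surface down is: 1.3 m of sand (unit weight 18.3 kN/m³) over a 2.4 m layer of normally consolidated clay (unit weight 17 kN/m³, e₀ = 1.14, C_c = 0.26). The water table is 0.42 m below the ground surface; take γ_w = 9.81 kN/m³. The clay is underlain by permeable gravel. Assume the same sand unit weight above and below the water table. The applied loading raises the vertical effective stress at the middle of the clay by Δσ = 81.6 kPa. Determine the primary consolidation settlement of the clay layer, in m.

S_c ≈ 0.189 m

Mid-depth of clay below the ground surface: z = 1.3 + 2.4/2 = 2.5 m.
Total vertical stress at mid-clay: σ_v = 18.3×1.3 + 17×1.2 = 44.19 kPa.
Pore pressure: u = 9.81×(2.5 − 0.42) = 20.405 kPa.
Initial effective stress: σ'_0 = σ_v − u = 44.19 − 20.405 = 23.785 kPa.
Final effective stress: σ'_f = σ'_0 + Δσ = 23.785 + 81.6 = 105.38 kPa.
Normally consolidated clay, so the full stress increment lies on the virgin compression line:
S_c = C_c·H/(1+e₀)·log₁₀(σ'_f/σ'_0) = 0.26×2.4/(1+1.14)×log₁₀(105.38/23.785)
    = 0.29159 × 0.64646 = 0.1885 m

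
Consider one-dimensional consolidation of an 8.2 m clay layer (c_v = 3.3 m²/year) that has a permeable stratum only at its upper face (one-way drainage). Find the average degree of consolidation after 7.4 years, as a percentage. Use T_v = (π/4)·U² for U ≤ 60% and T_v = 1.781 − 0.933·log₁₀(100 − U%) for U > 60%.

U ≈ 66.9 %

Drainage path length: H_d = H = 8.2 m (single drainage).
T_v = c_v·t/H_d² = 3.3×7.4/8.2² = 0.36318.
T_v = 0.36318 corresponds to the U > 60% branch:
U = 1 − 10^((1.781 − T_v)/0.933)/100 = 0.6691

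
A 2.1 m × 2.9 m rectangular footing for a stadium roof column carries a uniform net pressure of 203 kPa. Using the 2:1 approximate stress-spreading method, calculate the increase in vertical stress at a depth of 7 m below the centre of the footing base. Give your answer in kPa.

By the 2:1 method the load spreads at 1 horizontal : 2 vertical, so at depth z the loaded area has grown by z in each plan dimension:
Δσ = qBL/((B+z)(L+z)) = 203×2.1×2.9/((2.1+7)(2.9+7)) = 13.723 kPa

Δσ_z ≈ 13.7 kPa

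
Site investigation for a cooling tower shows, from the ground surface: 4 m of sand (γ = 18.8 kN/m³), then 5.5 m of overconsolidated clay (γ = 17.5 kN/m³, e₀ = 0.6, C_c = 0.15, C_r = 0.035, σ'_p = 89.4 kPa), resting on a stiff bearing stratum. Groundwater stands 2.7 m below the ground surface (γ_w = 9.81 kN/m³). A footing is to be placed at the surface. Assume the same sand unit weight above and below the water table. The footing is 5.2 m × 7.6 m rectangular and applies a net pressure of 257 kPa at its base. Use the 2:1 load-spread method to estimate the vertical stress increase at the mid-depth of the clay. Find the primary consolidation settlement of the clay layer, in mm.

S_c ≈ 108 mm

Mid-depth of clay below the ground surface: z = 4 + 5.5/2 = 6.75 m.
Total vertical stress at mid-clay: σ_v = 18.8×4 + 17.5×2.75 = 123.33 kPa.
Pore pressure: u = 9.81×(6.75 − 2.7) = 39.73 kPa.
Initial effective stress: σ'_0 = σ_v − u = 123.33 − 39.73 = 83.6 kPa.
Stress increase at mid-clay by the 2:1 spreading method:
Δσ = qBL/((B+z)(L+z)) = 257×5.2×7.6/((5.2+6.75)(7.6+6.75)) = 59.228 kPa
Final effective stress: σ'_f = 83.6 + 59.228 = 142.83 kPa.
σ'_f = 142.83 > σ'_p = 89.4 kPa, so the stress path crosses the preconsolidation pressure — recompression up to σ'_p, then virgin compression beyond:
S_c = H/(1+e₀)·[C_r·log₁₀(σ'_p/σ'_0) + C_c·log₁₀(σ'_f/σ'_p)]
    = 5.5/1.6 × [0.035×log₁₀(89.4/83.6) + 0.15×log₁₀(142.83/89.4)]
    = 3.4375 × [0.0010196 + 0.030522] = 0.1084 m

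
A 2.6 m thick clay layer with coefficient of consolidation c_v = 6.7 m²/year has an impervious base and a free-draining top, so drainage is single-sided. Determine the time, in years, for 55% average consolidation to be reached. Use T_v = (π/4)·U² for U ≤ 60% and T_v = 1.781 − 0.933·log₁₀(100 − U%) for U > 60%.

Drainage path length: H_d = H = 2.6 m (single drainage).
U ≤ 60%: T_v = (π/4)·U² = (π/4)×0.55² = 0.23758.
t = T_v·H_d²/c_v = 0.23758×2.6²/6.7 = 0.2397 years.

t ≈ 0.24 years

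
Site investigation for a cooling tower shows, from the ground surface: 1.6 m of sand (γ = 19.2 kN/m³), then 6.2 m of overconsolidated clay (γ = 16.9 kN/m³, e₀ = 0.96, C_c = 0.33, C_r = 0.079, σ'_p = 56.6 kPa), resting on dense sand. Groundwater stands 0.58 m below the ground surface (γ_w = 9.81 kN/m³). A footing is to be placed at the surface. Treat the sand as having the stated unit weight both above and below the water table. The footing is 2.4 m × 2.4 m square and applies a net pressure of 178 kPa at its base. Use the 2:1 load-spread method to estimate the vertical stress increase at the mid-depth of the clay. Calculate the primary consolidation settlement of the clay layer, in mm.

S_c ≈ 79.4 mm

Mid-depth of clay below the ground surface: z = 1.6 + 6.2/2 = 4.7 m.
Total vertical stress at mid-clay: σ_v = 19.2×1.6 + 16.9×3.1 = 83.11 kPa.
Pore pressure: u = 9.81×(4.7 − 0.58) = 40.417 kPa.
Initial effective stress: σ'_0 = σ_v − u = 83.11 − 40.417 = 42.693 kPa.
Stress increase at mid-clay by the 2:1 spreading method:
Δσ = qBL/((B+z)(L+z)) = 178×2.4×2.4/((2.4+4.7)(2.4+4.7)) = 20.339 kPa
Final effective stress: σ'_f = 42.693 + 20.339 = 63.032 kPa.
σ'_f = 63.032 > σ'_p = 56.6 kPa, so the stress path crosses the preconsolidation pressure — recompression up to σ'_p, then virgin compression beyond:
S_c = H/(1+e₀)·[C_r·log₁₀(σ'_p/σ'_0) + C_c·log₁₀(σ'_f/σ'_p)]
    = 6.2/1.96 × [0.079×log₁₀(56.6/42.693) + 0.33×log₁₀(63.032/56.6)]
    = 3.1633 × [0.0096743 + 0.015426] = 0.0794 m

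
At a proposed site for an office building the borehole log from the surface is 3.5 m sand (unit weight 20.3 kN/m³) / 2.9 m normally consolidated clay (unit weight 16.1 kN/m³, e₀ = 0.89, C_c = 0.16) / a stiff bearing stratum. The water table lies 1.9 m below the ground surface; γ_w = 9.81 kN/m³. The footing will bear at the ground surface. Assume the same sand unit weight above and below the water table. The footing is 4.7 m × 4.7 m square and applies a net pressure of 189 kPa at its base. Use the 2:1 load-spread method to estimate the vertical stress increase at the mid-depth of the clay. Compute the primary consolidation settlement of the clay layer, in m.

Mid-depth of clay below the ground surface: z = 3.5 + 2.9/2 = 4.95 m.
Total vertical stress at mid-clay: σ_v = 20.3×3.5 + 16.1×1.45 = 94.395 kPa.
Pore pressure: u = 9.81×(4.95 − 1.9) = 29.921 kPa.
Initial effective stress: σ'_0 = σ_v − u = 94.395 − 29.921 = 64.474 kPa.
Stress increase at mid-clay by the 2:1 spreading method:
Δσ = qBL/((B+z)(L+z)) = 189×4.7×4.7/((4.7+4.95)(4.7+4.95)) = 44.834 kPa
Final effective stress: σ'_f = σ'_0 + Δσ = 64.474 + 44.834 = 109.31 kPa.
Normally consolidated clay, so the full stress increment lies on the virgin compression line:
S_c = C_c·H/(1+e₀)·log₁₀(σ'_f/σ'_0) = 0.16×2.9/(1+0.89)×log₁₀(109.31/64.474)
    = 0.2455 × 0.22928 = 0.05629 m

S_c ≈ 0.0563 m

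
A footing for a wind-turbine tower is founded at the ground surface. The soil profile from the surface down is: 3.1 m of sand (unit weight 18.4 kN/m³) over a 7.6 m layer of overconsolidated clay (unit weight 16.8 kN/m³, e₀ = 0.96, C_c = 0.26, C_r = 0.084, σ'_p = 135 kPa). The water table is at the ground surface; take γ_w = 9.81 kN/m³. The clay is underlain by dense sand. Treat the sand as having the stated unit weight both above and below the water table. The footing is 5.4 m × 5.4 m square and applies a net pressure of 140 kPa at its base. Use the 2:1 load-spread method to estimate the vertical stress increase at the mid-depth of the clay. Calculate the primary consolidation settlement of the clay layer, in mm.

S_c ≈ 58 mm

Mid-depth of clay below the ground surface: z = 3.1 + 7.6/2 = 6.9 m.
Total vertical stress at mid-clay: σ_v = 18.4×3.1 + 16.8×3.8 = 120.88 kPa.
Pore pressure: u = 9.81×(6.9 − 0) = 67.689 kPa.
Initial effective stress: σ'_0 = σ_v − u = 120.88 − 67.689 = 53.191 kPa.
Stress increase at mid-clay by the 2:1 spreading method:
Δσ = qBL/((B+z)(L+z)) = 140×5.4×5.4/((5.4+6.9)(5.4+6.9)) = 26.984 kPa
Final effective stress: σ'_f = 53.191 + 26.984 = 80.175 kPa.
σ'_f = 80.175 ≤ σ'_p = 135 kPa, so the clay remains overconsolidated and only the recompression index applies:
S_c = C_r·H/(1+e₀)·log₁₀(σ'_f/σ'_0) = 0.084×7.6/1.96×log₁₀(80.175/53.191)
    = 0.32572 × 0.1782 = 0.05804 m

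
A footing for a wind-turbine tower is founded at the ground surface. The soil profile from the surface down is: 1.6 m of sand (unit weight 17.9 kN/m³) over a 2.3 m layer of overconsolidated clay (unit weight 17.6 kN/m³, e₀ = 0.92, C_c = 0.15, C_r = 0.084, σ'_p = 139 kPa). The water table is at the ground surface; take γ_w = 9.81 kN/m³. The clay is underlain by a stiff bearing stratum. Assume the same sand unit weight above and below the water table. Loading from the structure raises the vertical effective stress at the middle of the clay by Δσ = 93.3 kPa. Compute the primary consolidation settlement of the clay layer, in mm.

S_c ≈ 72.5 mm

Mid-depth of clay below the ground surface: z = 1.6 + 2.3/2 = 2.75 m.
Total vertical stress at mid-clay: σ_v = 17.9×1.6 + 17.6×1.15 = 48.88 kPa.
Pore pressure: u = 9.81×(2.75 − 0) = 26.978 kPa.
Initial effective stress: σ'_0 = σ_v − u = 48.88 − 26.978 = 21.902 kPa.
Final effective stress: σ'_f = 21.902 + 93.3 = 115.2 kPa.
σ'_f = 115.2 ≤ σ'_p = 139 kPa, so the clay remains overconsolidated and only the recompression index applies:
S_c = C_r·H/(1+e₀)·log₁₀(σ'_f/σ'_0) = 0.084×2.3/1.92×log₁₀(115.2/21.902)
    = 0.10062 × 0.72097 = 0.07255 m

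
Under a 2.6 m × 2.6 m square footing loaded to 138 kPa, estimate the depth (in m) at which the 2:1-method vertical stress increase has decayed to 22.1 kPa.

2:1 spreading — at depth z the loaded area has grown by z in each plan dimension:
qB²/(B+z)² = Δσ_z ⇒ z = B(√(q/Δσ_z) − 1) = 2.6×(√(138/22.1) − 1) = 3.897 m

z ≈ 3.9 m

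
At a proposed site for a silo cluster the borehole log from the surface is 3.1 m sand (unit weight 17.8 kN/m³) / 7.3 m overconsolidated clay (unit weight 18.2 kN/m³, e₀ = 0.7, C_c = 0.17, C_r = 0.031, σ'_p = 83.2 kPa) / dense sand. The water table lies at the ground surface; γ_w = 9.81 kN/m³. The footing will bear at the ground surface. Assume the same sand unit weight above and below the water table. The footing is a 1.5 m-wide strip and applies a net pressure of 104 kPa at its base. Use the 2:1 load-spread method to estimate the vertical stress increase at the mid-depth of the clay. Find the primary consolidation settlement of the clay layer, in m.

S_c ≈ 0.017 m

Mid-depth of clay below the ground surface: z = 3.1 + 7.3/2 = 6.75 m.
Total vertical stress at mid-clay: σ_v = 17.8×3.1 + 18.2×3.65 = 121.61 kPa.
Pore pressure: u = 9.81×(6.75 − 0) = 66.218 kPa.
Initial effective stress: σ'_0 = σ_v − u = 121.61 − 66.218 = 55.392 kPa.
Stress increase at mid-clay by the 2:1 spreading method:
Δσ = qB/(B+z) = 104×1.5/(1.5+6.75) = 18.909 kPa
Final effective stress: σ'_f = 55.392 + 18.909 = 74.301 kPa.
σ'_f = 74.301 ≤ σ'_p = 83.2 kPa, so the clay remains overconsolidated and only the recompression index applies:
S_c = C_r·H/(1+e₀)·log₁₀(σ'_f/σ'_0) = 0.031×7.3/1.7×log₁₀(74.301/55.392)
    = 0.13312 × 0.12755 = 0.01698 m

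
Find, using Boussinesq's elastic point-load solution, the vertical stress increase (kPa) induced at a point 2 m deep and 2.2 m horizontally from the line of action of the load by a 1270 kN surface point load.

Boussinesq vertical stress below a point load on an elastic half-space:
Δσ_z = 3P/(2πz²) · [1 + (r/z)²]^(−5/2)
r/z = 2.2/2 = 1.1; [1+(r/z)²]^(−5/2) = 0.13773.
Δσ_z = 3×1270/(2π×2²) × 0.13773 = 151.6 × 0.13773 = 20.88 kPa

Δσ_z ≈ 20.9 kPa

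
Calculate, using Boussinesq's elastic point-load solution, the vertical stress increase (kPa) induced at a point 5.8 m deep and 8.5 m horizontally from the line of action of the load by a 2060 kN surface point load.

Boussinesq vertical stress below a point load on an elastic half-space:
Δσ_z = 3P/(2πz²) · [1 + (r/z)²]^(−5/2)
r/z = 8.5/5.8 = 1.4655; [1+(r/z)²]^(−5/2) = 0.056886.
Δσ_z = 3×2060/(2π×5.8²) × 0.056886 = 29.238 × 0.056886 = 1.663 kPa

Δσ_z ≈ 1.66 kPa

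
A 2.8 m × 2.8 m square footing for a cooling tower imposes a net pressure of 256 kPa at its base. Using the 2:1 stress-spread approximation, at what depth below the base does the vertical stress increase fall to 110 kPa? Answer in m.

2:1 spreading — at depth z the loaded area has grown by z in each plan dimension:
qB²/(B+z)² = Δσ_z ⇒ z = B(√(q/Δσ_z) − 1) = 2.8×(√(256/110) − 1) = 1.472 m

z ≈ 1.47 m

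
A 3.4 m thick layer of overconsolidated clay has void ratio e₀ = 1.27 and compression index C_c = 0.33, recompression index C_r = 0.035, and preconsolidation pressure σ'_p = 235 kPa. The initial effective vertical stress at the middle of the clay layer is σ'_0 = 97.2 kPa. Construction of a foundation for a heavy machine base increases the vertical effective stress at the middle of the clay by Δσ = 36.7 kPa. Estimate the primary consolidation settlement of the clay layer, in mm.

Final effective stress: σ'_f = 97.2 + 36.7 = 133.9 kPa.
σ'_f = 133.9 ≤ σ'_p = 235 kPa, so the clay remains overconsolidated and only the recompression index applies:
S_c = C_r·H/(1+e₀)·log₁₀(σ'_f/σ'_0) = 0.035×3.4/2.27×log₁₀(133.9/97.2)
    = 0.052423 × 0.13911 = 0.007293 m

S_c ≈ 7.29 mm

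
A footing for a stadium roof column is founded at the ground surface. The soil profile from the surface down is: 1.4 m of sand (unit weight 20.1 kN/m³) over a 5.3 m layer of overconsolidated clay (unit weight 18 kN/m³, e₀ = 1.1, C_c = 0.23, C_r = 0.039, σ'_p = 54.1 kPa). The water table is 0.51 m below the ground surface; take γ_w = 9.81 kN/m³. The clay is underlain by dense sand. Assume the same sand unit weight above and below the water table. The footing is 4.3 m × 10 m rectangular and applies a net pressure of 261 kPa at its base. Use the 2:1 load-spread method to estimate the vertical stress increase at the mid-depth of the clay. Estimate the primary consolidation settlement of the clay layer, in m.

Mid-depth of clay below the ground surface: z = 1.4 + 5.3/2 = 4.05 m.
Total vertical stress at mid-clay: σ_v = 20.1×1.4 + 18×2.65 = 75.84 kPa.
Pore pressure: u = 9.81×(4.05 − 0.51) = 34.727 kPa.
Initial effective stress: σ'_0 = σ_v − u = 75.84 − 34.727 = 41.113 kPa.
Stress increase at mid-clay by the 2:1 spreading method:
Δσ = qBL/((B+z)(L+z)) = 261×4.3×10/((4.3+4.05)(10+4.05)) = 95.663 kPa
Final effective stress: σ'_f = 41.113 + 95.663 = 136.78 kPa.
σ'_f = 136.78 > σ'_p = 54.1 kPa, so the stress path crosses the preconsolidation pressure — recompression up to σ'_p, then virgin compression beyond:
S_c = H/(1+e₀)·[C_r·log₁₀(σ'_p/σ'_0) + C_c·log₁₀(σ'_f/σ'_p)]
    = 5.3/2.1 × [0.039×log₁₀(54.1/41.113) + 0.23×log₁₀(136.78/54.1)]
    = 2.5238 × [0.0046495 + 0.09265] = 0.2456 m

S_c ≈ 0.246 m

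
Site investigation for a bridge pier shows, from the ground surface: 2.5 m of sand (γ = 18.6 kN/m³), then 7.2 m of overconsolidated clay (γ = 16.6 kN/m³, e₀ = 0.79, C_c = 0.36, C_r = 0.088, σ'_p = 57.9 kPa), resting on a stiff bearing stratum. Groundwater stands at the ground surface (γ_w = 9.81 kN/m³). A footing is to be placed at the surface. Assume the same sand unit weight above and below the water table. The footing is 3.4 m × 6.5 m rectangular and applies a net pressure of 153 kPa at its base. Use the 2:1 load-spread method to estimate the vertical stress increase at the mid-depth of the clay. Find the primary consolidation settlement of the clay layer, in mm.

S_c ≈ 194 mm

Mid-depth of clay below the ground surface: z = 2.5 + 7.2/2 = 6.1 m.
Total vertical stress at mid-clay: σ_v = 18.6×2.5 + 16.6×3.6 = 106.26 kPa.
Pore pressure: u = 9.81×(6.1 − 0) = 59.841 kPa.
Initial effective stress: σ'_0 = σ_v − u = 106.26 − 59.841 = 46.419 kPa.
Stress increase at mid-clay by the 2:1 spreading method:
Δσ = qBL/((B+z)(L+z)) = 153×3.4×6.5/((3.4+6.1)(6.5+6.1)) = 28.248 kPa
Final effective stress: σ'_f = 46.419 + 28.248 = 74.667 kPa.
σ'_f = 74.667 > σ'_p = 57.9 kPa, so the stress path crosses the preconsolidation pressure — recompression up to σ'_p, then virgin compression beyond:
S_c = H/(1+e₀)·[C_r·log₁₀(σ'_p/σ'_0) + C_c·log₁₀(σ'_f/σ'_p)]
    = 7.2/1.79 × [0.088×log₁₀(57.9/46.419) + 0.36×log₁₀(74.667/57.9)]
    = 4.0223 × [0.0084465 + 0.039762] = 0.1939 m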